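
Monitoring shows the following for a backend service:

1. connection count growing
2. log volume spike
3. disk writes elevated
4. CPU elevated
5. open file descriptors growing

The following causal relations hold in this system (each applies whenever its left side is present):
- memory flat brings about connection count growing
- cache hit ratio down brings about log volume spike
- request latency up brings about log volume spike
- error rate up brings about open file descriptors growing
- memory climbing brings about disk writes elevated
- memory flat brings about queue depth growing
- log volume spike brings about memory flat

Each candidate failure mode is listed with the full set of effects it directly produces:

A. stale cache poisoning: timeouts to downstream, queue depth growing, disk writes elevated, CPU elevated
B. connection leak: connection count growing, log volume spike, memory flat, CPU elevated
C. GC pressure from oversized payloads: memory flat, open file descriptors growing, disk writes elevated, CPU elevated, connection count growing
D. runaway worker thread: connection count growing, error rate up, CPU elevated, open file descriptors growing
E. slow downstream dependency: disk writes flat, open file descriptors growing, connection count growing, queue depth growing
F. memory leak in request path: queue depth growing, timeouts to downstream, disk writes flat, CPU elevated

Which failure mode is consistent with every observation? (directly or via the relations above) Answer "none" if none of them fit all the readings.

none

For each candidate, compare predicted effects to what was observed:
(A) stale cache poisoning — connection count growing miss; log volume spike miss; disk writes elevated match; CPU elevated match; open file descriptors growing miss
(B) connection leak — connection count growing match; log volume spike match; disk writes elevated miss; CPU elevated match; open file descriptors growing miss
(C) GC pressure from oversized payloads — does not account for log volume spike
(D) runaway worker thread — connection count growing match; log volume spike miss; disk writes elevated miss; CPU elevated match; open file descriptors growing match
(E) slow downstream dependency — fails on log volume spike, disk writes elevated, CPU elevated (predicts disk writes flat, not disk writes elevated)
(F) memory leak in request path — fails on connection count growing, log volume spike, disk writes elevated, open file descriptors growing (predicts disk writes flat, not disk writes elevated)
Every candidate fails on at least one observation.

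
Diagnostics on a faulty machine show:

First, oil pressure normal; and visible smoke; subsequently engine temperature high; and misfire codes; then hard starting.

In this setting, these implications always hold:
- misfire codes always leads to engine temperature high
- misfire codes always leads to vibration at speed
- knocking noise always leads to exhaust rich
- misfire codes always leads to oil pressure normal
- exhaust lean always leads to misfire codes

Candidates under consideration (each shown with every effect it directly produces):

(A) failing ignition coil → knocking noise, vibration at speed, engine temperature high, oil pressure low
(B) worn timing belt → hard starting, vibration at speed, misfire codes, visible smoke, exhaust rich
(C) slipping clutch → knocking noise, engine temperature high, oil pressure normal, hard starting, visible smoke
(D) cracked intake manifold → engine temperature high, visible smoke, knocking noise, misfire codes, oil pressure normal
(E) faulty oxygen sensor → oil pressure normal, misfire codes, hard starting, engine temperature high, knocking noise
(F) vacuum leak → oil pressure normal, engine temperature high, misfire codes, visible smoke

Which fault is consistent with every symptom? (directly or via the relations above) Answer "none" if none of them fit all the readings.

B

Testing each hypothesis:
(A) failing ignition coil — oil pressure normal ✗; visible smoke ✗; engine temperature high ✓; misfire codes ✗; hard starting ✗
(B) worn timing belt — oil pressure normal ✓ (through misfire codes → oil pressure normal); visible smoke ✓; engine temperature high ✓ (through misfire codes → engine temperature high); misfire codes ✓; hard starting ✓
(C) slipping clutch — oil pressure normal ✓; visible smoke ✓; engine temperature high ✓; misfire codes ✗; hard starting ✓
(D) cracked intake manifold — oil pressure normal ✓; visible smoke ✓; engine temperature high ✓; misfire codes ✓; hard starting ✗
(E) faulty oxygen sensor — does not account for visible smoke
(F) vacuum leak — does not account for hard starting
(B) is the only candidate with no mismatches.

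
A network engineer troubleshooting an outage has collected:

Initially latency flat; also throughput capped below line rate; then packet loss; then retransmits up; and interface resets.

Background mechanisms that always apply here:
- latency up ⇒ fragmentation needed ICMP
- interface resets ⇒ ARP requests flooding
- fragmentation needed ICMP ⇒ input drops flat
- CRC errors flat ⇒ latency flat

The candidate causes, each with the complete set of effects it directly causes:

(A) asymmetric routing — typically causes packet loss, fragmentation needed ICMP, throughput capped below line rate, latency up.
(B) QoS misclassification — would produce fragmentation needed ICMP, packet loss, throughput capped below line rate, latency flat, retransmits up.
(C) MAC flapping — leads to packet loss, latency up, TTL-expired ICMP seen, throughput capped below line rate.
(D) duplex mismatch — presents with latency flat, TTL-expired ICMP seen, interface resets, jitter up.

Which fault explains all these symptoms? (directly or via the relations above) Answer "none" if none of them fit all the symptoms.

Per-candidate check:
(A) asymmetric routing — fails on latency flat, retransmits up, interface resets (predicts latency up, not latency flat)
(B) QoS misclassification — latency flat +; throughput capped below line rate +; packet loss +; retransmits up +; interface resets -
(C) MAC flapping — latency flat -; throughput capped below line rate +; packet loss +; retransmits up -; interface resets -
(D) duplex mismatch — does not account for throughput capped below line rate, packet loss, retransmits up
Every candidate fails on at least one observation.

none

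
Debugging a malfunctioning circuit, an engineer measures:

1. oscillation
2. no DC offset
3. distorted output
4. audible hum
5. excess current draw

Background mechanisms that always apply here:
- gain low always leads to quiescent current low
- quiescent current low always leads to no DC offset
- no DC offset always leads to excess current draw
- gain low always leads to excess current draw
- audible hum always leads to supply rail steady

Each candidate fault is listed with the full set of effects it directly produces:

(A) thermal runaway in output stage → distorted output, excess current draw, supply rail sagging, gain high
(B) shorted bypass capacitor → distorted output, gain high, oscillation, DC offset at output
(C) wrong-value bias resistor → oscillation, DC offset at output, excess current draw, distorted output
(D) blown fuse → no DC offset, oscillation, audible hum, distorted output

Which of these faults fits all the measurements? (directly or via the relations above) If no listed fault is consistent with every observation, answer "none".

D

For each candidate, compare predicted effects to what was observed:
(A) thermal runaway in output stage — oscillation -; no DC offset -; distorted output +; audible hum -; excess current draw +
(B) shorted bypass capacitor — oscillation +; no DC offset -; distorted output +; audible hum -; excess current draw -
(C) wrong-value bias resistor — fails on no DC offset, audible hum (predicts DC offset at output, not no DC offset)
(D) blown fuse — oscillation +; no DC offset +; distorted output +; audible hum +; excess current draw + (by no DC offset → excess current draw)
(D) alone accounts for all the evidence.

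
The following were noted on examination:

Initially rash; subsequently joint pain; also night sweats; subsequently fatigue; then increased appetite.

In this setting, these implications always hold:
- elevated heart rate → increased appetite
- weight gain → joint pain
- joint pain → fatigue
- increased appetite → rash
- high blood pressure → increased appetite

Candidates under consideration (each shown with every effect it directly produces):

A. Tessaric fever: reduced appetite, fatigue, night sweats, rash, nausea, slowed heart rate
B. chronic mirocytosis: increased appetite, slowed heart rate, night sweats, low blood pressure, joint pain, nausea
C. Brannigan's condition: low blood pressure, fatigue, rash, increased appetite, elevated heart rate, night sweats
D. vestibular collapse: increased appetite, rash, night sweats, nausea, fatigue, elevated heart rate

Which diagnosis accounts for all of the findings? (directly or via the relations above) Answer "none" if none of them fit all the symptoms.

B

Testing each hypothesis:
(A) Tessaric fever — fails on joint pain, increased appetite (predicts reduced appetite, not increased appetite)
(B) chronic mirocytosis — accounts for every observation (rash by increased appetite → rash)
(C) Brannigan's condition — does not account for joint pain
(D) vestibular collapse — rash yes; joint pain NO; night sweats yes; fatigue yes; increased appetite yes
Only (B) is consistent with every observation.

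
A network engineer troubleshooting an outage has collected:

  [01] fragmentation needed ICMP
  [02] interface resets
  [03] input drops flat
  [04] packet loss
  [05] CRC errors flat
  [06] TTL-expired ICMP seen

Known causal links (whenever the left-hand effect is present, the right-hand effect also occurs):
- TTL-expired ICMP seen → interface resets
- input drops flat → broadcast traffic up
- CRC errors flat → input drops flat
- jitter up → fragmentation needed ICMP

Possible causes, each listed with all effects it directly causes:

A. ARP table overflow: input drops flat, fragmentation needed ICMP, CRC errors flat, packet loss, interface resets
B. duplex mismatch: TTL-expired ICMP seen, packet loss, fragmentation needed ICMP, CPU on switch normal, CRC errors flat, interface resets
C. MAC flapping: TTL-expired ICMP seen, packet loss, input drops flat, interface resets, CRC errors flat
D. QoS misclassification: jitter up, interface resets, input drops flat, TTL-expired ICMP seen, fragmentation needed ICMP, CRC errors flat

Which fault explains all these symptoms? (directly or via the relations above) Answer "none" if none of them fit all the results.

B

For each candidate, compare predicted effects to what was observed:
(A) ARP table overflow — fragmentation needed ICMP ✓; interface resets ✓; input drops flat ✓; packet loss ✓; CRC errors flat ✓; TTL-expired ICMP seen ✗
(B) duplex mismatch — accounts for every observation (input drops flat via CRC errors flat → input drops flat)
(C) MAC flapping — does not account for fragmentation needed ICMP
(D) QoS misclassification — does not account for packet loss
Only (B) is consistent with every observation.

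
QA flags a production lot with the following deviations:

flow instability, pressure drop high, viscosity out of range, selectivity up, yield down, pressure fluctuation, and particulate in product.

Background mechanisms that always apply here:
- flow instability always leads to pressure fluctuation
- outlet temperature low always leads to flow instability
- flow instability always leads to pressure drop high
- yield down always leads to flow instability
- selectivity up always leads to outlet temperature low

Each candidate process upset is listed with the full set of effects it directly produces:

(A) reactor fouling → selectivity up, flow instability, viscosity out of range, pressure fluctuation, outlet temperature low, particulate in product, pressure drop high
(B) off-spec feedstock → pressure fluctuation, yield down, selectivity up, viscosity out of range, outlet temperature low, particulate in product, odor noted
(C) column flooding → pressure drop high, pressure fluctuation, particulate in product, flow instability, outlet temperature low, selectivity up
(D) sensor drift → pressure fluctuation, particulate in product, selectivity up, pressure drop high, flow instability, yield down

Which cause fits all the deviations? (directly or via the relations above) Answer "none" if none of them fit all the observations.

Testing each hypothesis:
(A) reactor fouling — flow instability +; pressure drop high +; viscosity out of range +; selectivity up +; yield down -; pressure fluctuation +; particulate in product +
(B) off-spec feedstock — flow instability + (via outlet temperature low → flow instability); pressure drop high + (via outlet temperature low → flow instability → pressure drop high); viscosity out of range +; selectivity up +; yield down +; pressure fluctuation +; particulate in product +
(C) column flooding — flow instability +; pressure drop high +; viscosity out of range -; selectivity up +; yield down -; pressure fluctuation +; particulate in product +
(D) sensor drift — flow instability +; pressure drop high +; viscosity out of range -; selectivity up +; yield down +; pressure fluctuation +; particulate in product +
(B) alone accounts for all the evidence.

B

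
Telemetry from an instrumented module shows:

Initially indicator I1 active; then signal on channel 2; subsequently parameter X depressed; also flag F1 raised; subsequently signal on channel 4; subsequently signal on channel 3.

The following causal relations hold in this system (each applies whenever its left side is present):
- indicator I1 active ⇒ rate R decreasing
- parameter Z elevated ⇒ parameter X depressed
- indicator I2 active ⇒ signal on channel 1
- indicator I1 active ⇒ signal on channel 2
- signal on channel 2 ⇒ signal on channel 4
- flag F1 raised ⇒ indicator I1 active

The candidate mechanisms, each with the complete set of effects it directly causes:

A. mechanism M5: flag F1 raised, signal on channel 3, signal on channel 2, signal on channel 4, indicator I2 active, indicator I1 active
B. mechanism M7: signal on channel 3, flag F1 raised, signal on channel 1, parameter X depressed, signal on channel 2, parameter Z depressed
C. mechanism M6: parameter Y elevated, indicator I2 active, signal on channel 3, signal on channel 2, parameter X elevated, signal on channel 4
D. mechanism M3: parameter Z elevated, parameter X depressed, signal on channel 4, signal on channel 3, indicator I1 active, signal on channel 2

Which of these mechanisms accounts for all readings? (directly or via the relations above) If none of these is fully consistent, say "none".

B

Per-candidate check:
(A) mechanism M5 — indicator I1 active +; signal on channel 2 +; parameter X depressed -; flag F1 raised +; signal on channel 4 +; signal on channel 3 +
(B) mechanism M7 — indicator I1 active + (through flag F1 raised → indicator I1 active); signal on channel 2 +; parameter X depressed +; flag F1 raised +; signal on channel 4 + (through signal on channel 2 → signal on channel 4); signal on channel 3 +
(C) mechanism M6 — indicator I1 active -; signal on channel 2 +; parameter X depressed -; flag F1 raised -; signal on channel 4 +; signal on channel 3 +
(D) mechanism M3 — does not account for flag F1 raised
Only (B) is consistent with every observation.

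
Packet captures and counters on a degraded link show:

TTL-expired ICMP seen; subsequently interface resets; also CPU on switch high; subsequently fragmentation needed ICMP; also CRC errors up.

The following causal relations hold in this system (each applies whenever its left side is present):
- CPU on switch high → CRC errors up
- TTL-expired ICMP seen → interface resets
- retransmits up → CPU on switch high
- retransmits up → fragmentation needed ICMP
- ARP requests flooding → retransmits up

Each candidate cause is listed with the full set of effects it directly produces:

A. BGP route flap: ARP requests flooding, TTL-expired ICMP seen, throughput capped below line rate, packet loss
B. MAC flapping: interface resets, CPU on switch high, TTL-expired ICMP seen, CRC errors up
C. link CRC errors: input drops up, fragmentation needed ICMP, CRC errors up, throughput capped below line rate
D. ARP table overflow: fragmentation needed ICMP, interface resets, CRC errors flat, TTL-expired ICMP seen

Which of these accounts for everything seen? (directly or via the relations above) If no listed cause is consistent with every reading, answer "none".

A

For each candidate, compare predicted effects to what was observed:
(A) BGP route flap — accounts for every observation (interface resets by TTL-expired ICMP seen → interface resets)
(B) MAC flapping — TTL-expired ICMP seen ✓; interface resets ✓; CPU on switch high ✓; fragmentation needed ICMP ✗; CRC errors up ✓
(C) link CRC errors — does not account for TTL-expired ICMP seen, interface resets, CPU on switch high
(D) ARP table overflow — TTL-expired ICMP seen ✓; interface resets ✓; CPU on switch high ✗; fragmentation needed ICMP ✓; CRC errors up ✗
Only (A) is consistent with every observation.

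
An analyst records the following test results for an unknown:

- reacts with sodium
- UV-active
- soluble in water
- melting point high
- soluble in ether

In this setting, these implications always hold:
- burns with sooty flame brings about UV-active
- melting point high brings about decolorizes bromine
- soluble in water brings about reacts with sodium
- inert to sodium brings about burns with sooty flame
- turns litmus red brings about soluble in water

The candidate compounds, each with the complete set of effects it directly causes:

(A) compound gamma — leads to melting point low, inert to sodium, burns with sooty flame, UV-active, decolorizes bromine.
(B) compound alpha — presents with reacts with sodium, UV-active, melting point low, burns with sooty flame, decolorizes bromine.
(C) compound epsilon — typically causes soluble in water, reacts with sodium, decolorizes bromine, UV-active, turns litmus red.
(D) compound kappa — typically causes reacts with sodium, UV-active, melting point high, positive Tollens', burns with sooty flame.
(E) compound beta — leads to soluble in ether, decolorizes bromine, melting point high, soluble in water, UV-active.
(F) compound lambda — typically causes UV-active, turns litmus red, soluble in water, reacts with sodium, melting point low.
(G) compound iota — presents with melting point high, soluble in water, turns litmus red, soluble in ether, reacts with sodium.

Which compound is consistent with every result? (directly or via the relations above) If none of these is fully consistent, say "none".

Checking each candidate against the observations:
(A) compound gamma — reacts with sodium NO; UV-active yes; soluble in water NO; melting point high NO; soluble in ether NO
(B) compound alpha — reacts with sodium yes; UV-active yes; soluble in water NO; melting point high NO; soluble in ether NO
(C) compound epsilon — reacts with sodium yes; UV-active yes; soluble in water yes; melting point high NO; soluble in ether NO
(D) compound kappa — does not account for soluble in water, soluble in ether
(E) compound beta — accounts for every observation (reacts with sodium by soluble in water → reacts with sodium)
(F) compound lambda — fails on melting point high, soluble in ether (predicts melting point low, not melting point high)
(G) compound iota — does not account for UV-active
(E) alone accounts for all the evidence.

E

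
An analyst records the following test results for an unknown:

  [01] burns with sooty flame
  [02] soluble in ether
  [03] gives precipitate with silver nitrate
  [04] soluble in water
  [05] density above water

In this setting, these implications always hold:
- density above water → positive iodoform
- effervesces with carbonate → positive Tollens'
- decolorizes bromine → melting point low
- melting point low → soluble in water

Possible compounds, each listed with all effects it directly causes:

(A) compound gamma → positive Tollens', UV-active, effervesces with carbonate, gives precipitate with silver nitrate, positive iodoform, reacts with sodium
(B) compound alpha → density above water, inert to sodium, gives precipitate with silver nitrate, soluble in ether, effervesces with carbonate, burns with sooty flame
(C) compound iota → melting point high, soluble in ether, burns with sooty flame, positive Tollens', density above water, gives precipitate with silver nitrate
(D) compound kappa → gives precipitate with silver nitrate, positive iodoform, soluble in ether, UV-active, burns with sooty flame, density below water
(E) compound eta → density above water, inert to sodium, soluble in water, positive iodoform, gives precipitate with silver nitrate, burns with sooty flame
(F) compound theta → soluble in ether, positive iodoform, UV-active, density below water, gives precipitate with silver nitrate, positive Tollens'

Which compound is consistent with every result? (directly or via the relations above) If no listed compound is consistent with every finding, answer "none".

Testing each hypothesis:
(A) compound gamma — burns with sooty flame ✗; soluble in ether ✗; gives precipitate with silver nitrate ✓; soluble in water ✗; density above water ✗
(B) compound alpha — burns with sooty flame ✓; soluble in ether ✓; gives precipitate with silver nitrate ✓; soluble in water ✗; density above water ✓
(C) compound iota — does not account for soluble in water
(D) compound kappa — fails on soluble in water, density above water (predicts density below water, not density above water)
(E) compound eta — burns with sooty flame ✓; soluble in ether ✗; gives precipitate with silver nitrate ✓; soluble in water ✓; density above water ✓
(F) compound theta — burns with sooty flame ✗; soluble in ether ✓; gives precipitate with silver nitrate ✓; soluble in water ✗; density above water ✗
None of the listed candidates fits everything.

none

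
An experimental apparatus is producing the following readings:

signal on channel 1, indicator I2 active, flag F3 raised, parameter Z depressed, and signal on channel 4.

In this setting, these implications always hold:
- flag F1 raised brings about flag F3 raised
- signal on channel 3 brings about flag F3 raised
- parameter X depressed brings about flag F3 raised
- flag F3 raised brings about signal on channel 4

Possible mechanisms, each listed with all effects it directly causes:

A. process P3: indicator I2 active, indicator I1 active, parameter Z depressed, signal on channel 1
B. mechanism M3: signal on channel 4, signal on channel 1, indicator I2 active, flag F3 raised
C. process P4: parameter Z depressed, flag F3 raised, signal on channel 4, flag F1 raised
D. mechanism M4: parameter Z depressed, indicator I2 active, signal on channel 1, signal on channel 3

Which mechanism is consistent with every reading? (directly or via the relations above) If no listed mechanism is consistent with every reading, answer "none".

Checking each candidate against the observations:
(A) process P3 — does not account for flag F3 raised, signal on channel 4
(B) mechanism M3 — does not account for parameter Z depressed
(C) process P4 — signal on channel 1 NO; indicator I2 active NO; flag F3 raised yes; parameter Z depressed yes; signal on channel 4 yes
(D) mechanism M4 — signal on channel 1 yes; indicator I2 active yes; flag F3 raised yes (via signal on channel 3 → flag F3 raised); parameter Z depressed yes; signal on channel 4 yes (via signal on channel 3 → flag F3 raised → signal on channel 4)
(D) is the only candidate with no mismatches.

D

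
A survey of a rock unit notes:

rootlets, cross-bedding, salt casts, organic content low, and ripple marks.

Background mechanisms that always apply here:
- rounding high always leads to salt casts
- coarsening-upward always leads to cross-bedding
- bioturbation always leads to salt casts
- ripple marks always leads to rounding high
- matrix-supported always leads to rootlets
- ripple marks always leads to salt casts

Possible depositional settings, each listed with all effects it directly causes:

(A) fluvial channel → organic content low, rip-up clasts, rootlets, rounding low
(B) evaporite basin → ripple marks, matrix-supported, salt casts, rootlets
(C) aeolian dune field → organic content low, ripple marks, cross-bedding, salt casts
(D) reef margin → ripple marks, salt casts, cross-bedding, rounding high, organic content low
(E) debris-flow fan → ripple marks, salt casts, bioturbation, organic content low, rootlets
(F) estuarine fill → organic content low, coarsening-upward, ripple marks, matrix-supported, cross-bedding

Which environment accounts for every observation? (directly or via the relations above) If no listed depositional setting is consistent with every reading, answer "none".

Per-candidate check:
(A) fluvial channel — rootlets match; cross-bedding miss; salt casts miss; organic content low match; ripple marks miss
(B) evaporite basin — does not account for cross-bedding, organic content low
(C) aeolian dune field — rootlets miss; cross-bedding match; salt casts match; organic content low match; ripple marks match
(D) reef margin — rootlets miss; cross-bedding match; salt casts match; organic content low match; ripple marks match
(E) debris-flow fan — does not account for cross-bedding
(F) estuarine fill — accounts for every observation (rootlets via matrix-supported → rootlets)
Only (F) is consistent with every observation.

F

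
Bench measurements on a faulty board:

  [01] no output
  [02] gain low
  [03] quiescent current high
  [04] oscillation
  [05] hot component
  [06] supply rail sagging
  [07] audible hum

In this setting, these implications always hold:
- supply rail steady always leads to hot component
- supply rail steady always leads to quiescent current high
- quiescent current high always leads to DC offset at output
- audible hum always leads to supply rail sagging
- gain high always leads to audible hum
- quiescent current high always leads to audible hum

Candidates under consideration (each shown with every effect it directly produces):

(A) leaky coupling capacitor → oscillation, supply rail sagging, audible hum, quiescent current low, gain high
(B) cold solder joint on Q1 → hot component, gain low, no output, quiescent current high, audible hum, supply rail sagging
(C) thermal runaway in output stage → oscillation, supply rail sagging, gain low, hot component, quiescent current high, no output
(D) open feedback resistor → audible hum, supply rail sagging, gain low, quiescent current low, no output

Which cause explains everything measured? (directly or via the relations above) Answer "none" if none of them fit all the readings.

C

For each candidate, compare predicted effects to what was observed:
(A) leaky coupling capacitor — no output -; gain low -; quiescent current high -; oscillation +; hot component -; supply rail sagging +; audible hum +
(B) cold solder joint on Q1 — no output +; gain low +; quiescent current high +; oscillation -; hot component +; supply rail sagging +; audible hum +
(C) thermal runaway in output stage — accounts for every observation (audible hum through quiescent current high → audible hum)
(D) open feedback resistor — no output +; gain low +; quiescent current high -; oscillation -; hot component -; supply rail sagging +; audible hum +
(C) alone accounts for all the evidence.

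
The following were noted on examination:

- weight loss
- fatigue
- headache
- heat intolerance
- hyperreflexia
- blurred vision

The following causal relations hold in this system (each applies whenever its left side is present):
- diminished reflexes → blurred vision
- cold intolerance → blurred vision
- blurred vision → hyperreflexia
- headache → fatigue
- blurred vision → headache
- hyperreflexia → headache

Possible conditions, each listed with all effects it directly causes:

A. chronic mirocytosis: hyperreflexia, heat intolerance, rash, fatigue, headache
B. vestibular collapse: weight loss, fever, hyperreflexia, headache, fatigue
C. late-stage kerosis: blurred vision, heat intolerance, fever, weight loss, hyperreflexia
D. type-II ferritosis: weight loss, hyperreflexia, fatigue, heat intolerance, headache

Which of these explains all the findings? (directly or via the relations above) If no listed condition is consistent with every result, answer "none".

C

Testing each hypothesis:
(A) chronic mirocytosis — does not account for weight loss, blurred vision
(B) vestibular collapse — does not account for heat intolerance, blurred vision
(C) late-stage kerosis — accounts for every observation (fatigue by blurred vision → headache → fatigue)
(D) type-II ferritosis — weight loss +; fatigue +; headache +; heat intolerance +; hyperreflexia +; blurred vision -
Only (C) is consistent with every observation.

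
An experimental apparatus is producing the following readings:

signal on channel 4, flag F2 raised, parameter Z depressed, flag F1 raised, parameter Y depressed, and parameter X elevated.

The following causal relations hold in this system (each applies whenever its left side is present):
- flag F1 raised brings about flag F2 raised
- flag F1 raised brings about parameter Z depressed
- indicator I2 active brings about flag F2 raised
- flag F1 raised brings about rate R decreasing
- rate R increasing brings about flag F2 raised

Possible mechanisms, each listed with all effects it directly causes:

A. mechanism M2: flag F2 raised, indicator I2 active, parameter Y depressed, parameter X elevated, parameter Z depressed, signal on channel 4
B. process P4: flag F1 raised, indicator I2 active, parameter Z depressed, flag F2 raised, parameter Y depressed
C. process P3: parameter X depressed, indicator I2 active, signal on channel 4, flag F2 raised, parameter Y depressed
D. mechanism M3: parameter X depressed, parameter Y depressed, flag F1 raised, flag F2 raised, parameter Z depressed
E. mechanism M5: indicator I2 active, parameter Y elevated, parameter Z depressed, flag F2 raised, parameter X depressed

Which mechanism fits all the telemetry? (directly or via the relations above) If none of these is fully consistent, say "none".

Per-candidate check:
(A) mechanism M2 — does not account for flag F1 raised
(B) process P4 — does not account for signal on channel 4, parameter X elevated
(C) process P3 — fails on parameter Z depressed, flag F1 raised, parameter X elevated (predicts parameter X depressed, not parameter X elevated)
(D) mechanism M3 — signal on channel 4 NO; flag F2 raised yes; parameter Z depressed yes; flag F1 raised yes; parameter Y depressed yes; parameter X elevated NO
(E) mechanism M5 — fails on signal on channel 4, flag F1 raised, parameter Y depressed, parameter X elevated (predicts parameter Y elevated, not parameter Y depressed; predicts parameter X depressed, not parameter X elevated)
None of the listed candidates fits everything.

none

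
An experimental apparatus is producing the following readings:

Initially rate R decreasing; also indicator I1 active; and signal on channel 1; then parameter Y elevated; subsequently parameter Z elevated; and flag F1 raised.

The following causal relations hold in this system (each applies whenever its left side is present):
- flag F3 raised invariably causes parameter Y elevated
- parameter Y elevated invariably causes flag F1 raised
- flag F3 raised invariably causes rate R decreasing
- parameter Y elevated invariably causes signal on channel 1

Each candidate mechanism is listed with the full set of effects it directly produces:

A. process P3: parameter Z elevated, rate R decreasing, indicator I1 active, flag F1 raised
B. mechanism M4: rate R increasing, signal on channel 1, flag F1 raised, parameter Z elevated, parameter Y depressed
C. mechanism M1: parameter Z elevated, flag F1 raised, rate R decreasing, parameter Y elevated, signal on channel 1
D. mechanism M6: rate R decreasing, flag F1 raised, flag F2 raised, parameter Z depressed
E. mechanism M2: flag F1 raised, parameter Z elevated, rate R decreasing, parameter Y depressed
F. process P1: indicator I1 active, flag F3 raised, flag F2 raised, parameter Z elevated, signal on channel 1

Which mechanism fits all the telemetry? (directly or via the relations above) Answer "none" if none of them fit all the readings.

F

Checking each candidate against the observations:
(A) process P3 — does not account for signal on channel 1, parameter Y elevated
(B) mechanism M4 — fails on rate R decreasing, indicator I1 active, parameter Y elevated (predicts rate R increasing, not rate R decreasing; predicts parameter Y depressed, not parameter Y elevated)
(C) mechanism M1 — rate R decreasing +; indicator I1 active -; signal on channel 1 +; parameter Y elevated +; parameter Z elevated +; flag F1 raised +
(D) mechanism M6 — rate R decreasing +; indicator I1 active -; signal on channel 1 -; parameter Y elevated -; parameter Z elevated -; flag F1 raised +
(E) mechanism M2 — rate R decreasing +; indicator I1 active -; signal on channel 1 -; parameter Y elevated -; parameter Z elevated +; flag F1 raised +
(F) process P1 — rate R decreasing + (via flag F3 raised → rate R decreasing); indicator I1 active +; signal on channel 1 +; parameter Y elevated + (via flag F3 raised → parameter Y elevated); parameter Z elevated +; flag F1 raised + (via flag F3 raised → parameter Y elevated → flag F1 raised)
Only (F) is consistent with every observation.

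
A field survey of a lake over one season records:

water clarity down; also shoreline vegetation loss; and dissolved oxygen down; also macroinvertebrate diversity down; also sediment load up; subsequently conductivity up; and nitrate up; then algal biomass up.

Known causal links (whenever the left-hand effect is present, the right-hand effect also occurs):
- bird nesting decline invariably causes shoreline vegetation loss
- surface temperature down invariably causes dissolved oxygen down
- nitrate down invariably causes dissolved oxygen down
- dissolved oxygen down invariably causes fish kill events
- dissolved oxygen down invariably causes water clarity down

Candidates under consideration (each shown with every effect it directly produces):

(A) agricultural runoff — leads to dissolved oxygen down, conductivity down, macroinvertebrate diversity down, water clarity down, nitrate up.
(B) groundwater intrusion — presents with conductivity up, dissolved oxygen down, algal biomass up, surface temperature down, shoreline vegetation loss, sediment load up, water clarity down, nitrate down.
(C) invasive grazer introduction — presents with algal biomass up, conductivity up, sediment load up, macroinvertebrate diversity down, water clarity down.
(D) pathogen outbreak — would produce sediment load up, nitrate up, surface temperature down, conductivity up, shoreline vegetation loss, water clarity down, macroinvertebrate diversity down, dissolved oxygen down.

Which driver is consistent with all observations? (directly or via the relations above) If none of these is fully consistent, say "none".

Testing each hypothesis:
(A) agricultural runoff — water clarity down ✓; shoreline vegetation loss ✗; dissolved oxygen down ✓; macroinvertebrate diversity down ✓; sediment load up ✗; conductivity up ✗; nitrate up ✓; algal biomass up ✗
(B) groundwater intrusion — fails on macroinvertebrate diversity down, nitrate up (predicts nitrate down, not nitrate up)
(C) invasive grazer introduction — does not account for shoreline vegetation loss, dissolved oxygen down, nitrate up
(D) pathogen outbreak — water clarity down ✓; shoreline vegetation loss ✓; dissolved oxygen down ✓; macroinvertebrate diversity down ✓; sediment load up ✓; conductivity up ✓; nitrate up ✓; algal biomass up ✗
No candidate is consistent with all observations.

none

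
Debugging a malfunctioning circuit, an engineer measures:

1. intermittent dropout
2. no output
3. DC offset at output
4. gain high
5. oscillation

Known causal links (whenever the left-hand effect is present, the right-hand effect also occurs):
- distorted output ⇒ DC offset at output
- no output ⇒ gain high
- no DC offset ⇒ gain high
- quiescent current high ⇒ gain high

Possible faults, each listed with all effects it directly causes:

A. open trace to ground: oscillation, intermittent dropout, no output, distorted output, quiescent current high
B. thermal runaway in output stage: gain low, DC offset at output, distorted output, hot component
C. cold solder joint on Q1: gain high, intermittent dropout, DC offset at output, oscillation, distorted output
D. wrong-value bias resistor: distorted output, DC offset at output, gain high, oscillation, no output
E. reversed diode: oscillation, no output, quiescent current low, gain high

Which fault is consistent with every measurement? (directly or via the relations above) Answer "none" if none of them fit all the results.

Per-candidate check:
(A) open trace to ground — intermittent dropout ✓; no output ✓; DC offset at output ✓ (via distorted output → DC offset at output); gain high ✓ (via quiescent current high → gain high); oscillation ✓
(B) thermal runaway in output stage — fails on intermittent dropout, no output, gain high, oscillation (predicts gain low, not gain high)
(C) cold solder joint on Q1 — does not account for no output
(D) wrong-value bias resistor — intermittent dropout ✗; no output ✓; DC offset at output ✓; gain high ✓; oscillation ✓
(E) reversed diode — does not account for intermittent dropout, DC offset at output
Only (A) is consistent with every observation.

A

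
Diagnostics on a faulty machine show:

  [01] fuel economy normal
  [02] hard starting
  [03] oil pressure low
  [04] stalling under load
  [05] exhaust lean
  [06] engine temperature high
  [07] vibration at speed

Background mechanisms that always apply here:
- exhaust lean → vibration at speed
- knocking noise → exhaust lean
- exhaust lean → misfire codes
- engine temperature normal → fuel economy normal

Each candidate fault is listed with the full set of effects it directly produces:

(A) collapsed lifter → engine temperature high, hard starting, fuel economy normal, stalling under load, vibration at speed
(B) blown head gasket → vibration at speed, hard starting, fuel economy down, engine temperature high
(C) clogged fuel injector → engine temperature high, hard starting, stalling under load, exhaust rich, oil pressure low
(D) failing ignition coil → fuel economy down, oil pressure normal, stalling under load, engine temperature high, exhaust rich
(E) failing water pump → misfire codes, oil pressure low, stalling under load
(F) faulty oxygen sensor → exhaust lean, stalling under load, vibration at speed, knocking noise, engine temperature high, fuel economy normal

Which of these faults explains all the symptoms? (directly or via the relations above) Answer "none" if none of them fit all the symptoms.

none

Per-candidate check:
(A) collapsed lifter — fuel economy normal +; hard starting +; oil pressure low -; stalling under load +; exhaust lean -; engine temperature high +; vibration at speed +
(B) blown head gasket — fails on fuel economy normal, oil pressure low, stalling under load, exhaust lean (predicts fuel economy down, not fuel economy normal)
(C) clogged fuel injector — fails on fuel economy normal, exhaust lean, vibration at speed (predicts exhaust rich, not exhaust lean)
(D) failing ignition coil — fails on fuel economy normal, hard starting, oil pressure low, exhaust lean, vibration at speed (predicts fuel economy down, not fuel economy normal; predicts oil pressure normal, not oil pressure low; predicts exhaust rich, not exhaust lean)
(E) failing water pump — fuel economy normal -; hard starting -; oil pressure low +; stalling under load +; exhaust lean -; engine temperature high -; vibration at speed -
(F) faulty oxygen sensor — does not account for hard starting, oil pressure low
None of the listed candidates fits everything.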